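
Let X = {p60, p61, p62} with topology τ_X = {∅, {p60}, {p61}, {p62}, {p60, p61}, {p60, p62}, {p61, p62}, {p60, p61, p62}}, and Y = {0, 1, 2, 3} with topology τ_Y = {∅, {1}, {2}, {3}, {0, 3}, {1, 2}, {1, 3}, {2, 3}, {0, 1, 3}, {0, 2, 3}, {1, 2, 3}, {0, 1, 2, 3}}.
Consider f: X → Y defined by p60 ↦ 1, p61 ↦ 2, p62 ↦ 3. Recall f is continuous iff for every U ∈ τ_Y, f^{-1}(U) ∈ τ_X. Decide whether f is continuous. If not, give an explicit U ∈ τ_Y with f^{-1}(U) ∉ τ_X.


f IS continuous.

Compute f^{-1}(U) for each U ∈ τ_Y:
  U = ∅: f^{-1}(U) = ∅ ∈ τ_X ✓.
  U = {1}: f^{-1}(U) = {p60} ∈ τ_X ✓.
  U = {2}: f^{-1}(U) = {p61} ∈ τ_X ✓.
  U = {3}: f^{-1}(U) = {p62} ∈ τ_X ✓.
  U = {0, 3}: f^{-1}(U) = {p62} ∈ τ_X ✓.
  U = {1, 2}: f^{-1}(U) = {p60, p61} ∈ τ_X ✓.
  U = {1, 3}: f^{-1}(U) = {p60, p62} ∈ τ_X ✓.
  U = {2, 3}: f^{-1}(U) = {p61, p62} ∈ τ_X ✓.
  U = {0, 1, 3}: f^{-1}(U) = {p60, p62} ∈ τ_X ✓.
  U = {0, 2, 3}: f^{-1}(U) = {p61, p62} ∈ τ_X ✓.
  U = {1, 2, 3}: f^{-1}(U) = {p60, p61, p62} ∈ τ_X ✓.
  U = {0, 1, 2, 3}: f^{-1}(U) = {p60, p61, p62} ∈ τ_X ✓.
Every preimage lies in τ_X, so f IS continuous.


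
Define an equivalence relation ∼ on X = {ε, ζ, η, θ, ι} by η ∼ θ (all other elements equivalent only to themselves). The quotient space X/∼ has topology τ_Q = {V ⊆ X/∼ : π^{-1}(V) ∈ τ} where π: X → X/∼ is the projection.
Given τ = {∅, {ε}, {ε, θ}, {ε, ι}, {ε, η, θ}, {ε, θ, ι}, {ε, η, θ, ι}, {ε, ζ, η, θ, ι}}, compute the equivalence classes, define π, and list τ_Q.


X/∼ = {[ε], [ζ], [η=θ], [ι]}; |τ_Q| = 6.

Equivalence classes: [ε], [ζ], [η=θ], [ι].
Quotient map π: X → X/∼ sends ε ↦ [ε], ζ ↦ [ζ], η ↦ [η=θ], θ ↦ [η=θ], ι ↦ [ι].
For each subset V ⊆ X/∼, compute π^{-1}(V) ⊆ X and check whether π^{-1}(V) ∈ τ. V is open in τ_Q iff π^{-1}(V) ∈ τ.
  V = {}: π^{-1}(V) = ∅ ∈ τ ✓.
  V = {[ε]}: π^{-1}(V) = {ε} ∈ τ ✓.
  V = {[ζ]}: π^{-1}(V) = {ζ} ∉ τ ✗.
  V = {[ε], [ζ]}: π^{-1}(V) = {ε, ζ} ∉ τ ✗.
  V = {[η=θ]}: π^{-1}(V) = {η, θ} ∉ τ ✗.
  V = {[ε], [η=θ]}: π^{-1}(V) = {ε, η, θ} ∈ τ ✓.
  V = {[ζ], [η=θ]}: π^{-1}(V) = {ζ, η, θ} ∉ τ ✗.
  V = {[ε], [ζ], [η=θ]}: π^{-1}(V) = {ε, ζ, η, θ} ∉ τ ✗.
  V = {[ι]}: π^{-1}(V) = {ι} ∉ τ ✗.
  V = {[ε], [ι]}: π^{-1}(V) = {ε, ι} ∈ τ ✓.
  V = {[ζ], [ι]}: π^{-1}(V) = {ζ, ι} ∉ τ ✗.
  V = {[ε], [ζ], [ι]}: π^{-1}(V) = {ε, ζ, ι} ∉ τ ✗.
  V = {[η=θ], [ι]}: π^{-1}(V) = {η, θ, ι} ∉ τ ✗.
  V = {[ε], [η=θ], [ι]}: π^{-1}(V) = {ε, η, θ, ι} ∈ τ ✓.
  V = {[ζ], [η=θ], [ι]}: π^{-1}(V) = {ζ, η, θ, ι} ∉ τ ✗.
  V = {[ε], [ζ], [η=θ], [ι]}: π^{-1}(V) = {ε, ζ, η, θ, ι} ∈ τ ✓.
Open sets in the quotient: τ_Q = {{}, {[ε]}, {[ε], [η=θ]}, {[ε], [ι]}, {[ε], [η=θ], [ι]}, {[ε], [ζ], [η=θ], [ι]}} (6 elements).


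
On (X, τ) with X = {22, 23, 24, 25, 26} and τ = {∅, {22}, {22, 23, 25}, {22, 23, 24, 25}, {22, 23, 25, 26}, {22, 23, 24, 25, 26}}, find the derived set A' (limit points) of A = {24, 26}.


A' = ∅

For each x ∈ X, list the open sets U ∈ τ with x ∈ U, then check whether U ∩ (A ∖ {x}) ≠ ∅ for every such U.
  x = 22: open {22} ∋ x has {22} ∩ (A ∖ {22}) = ∅, so x is NOT a limit point.
  x = 23: open {22, 23, 25} ∋ x has {22, 23, 25} ∩ (A ∖ {23}) = ∅, so x is NOT a limit point.
  x = 24: open {22, 23, 24, 25} ∋ x has {22, 23, 24, 25} ∩ (A ∖ {24}) = ∅, so x is NOT a limit point.
  x = 25: open {22, 23, 25} ∋ x has {22, 23, 25} ∩ (A ∖ {25}) = ∅, so x is NOT a limit point.
  x = 26: open {22, 23, 25, 26} ∋ x has {22, 23, 25, 26} ∩ (A ∖ {26}) = ∅, so x is NOT a limit point.
Collecting: A' = ∅.


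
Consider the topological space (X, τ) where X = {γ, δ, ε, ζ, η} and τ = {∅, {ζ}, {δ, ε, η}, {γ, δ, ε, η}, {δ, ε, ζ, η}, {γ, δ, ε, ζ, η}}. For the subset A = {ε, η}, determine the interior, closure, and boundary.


int(A) = ∅, cl(A) = {γ, δ, ε, η}, ∂A = {γ, δ, ε, η}.

Closed sets in (X, τ) are complements of opens:
  closed(X, τ) = {∅, {γ}, {ζ}, {γ, ζ}, {γ, δ, ε, η}, {γ, δ, ε, ζ, η}}.
int(A) = ⋃ {U ∈ τ : U ⊆ A}. Opens contained in A: ∅.
Taking the union of these: int(A) = ∅.
cl(A) = ⋂ {C closed : A ⊆ C}. Closed sets containing A: {γ, δ, ε, η}, {γ, δ, ε, ζ, η}.
Intersecting these: cl(A) = {γ, δ, ε, η}.
∂A = cl(A) ∖ int(A) = {γ, δ, ε, η} ∖ ∅ = {γ, δ, ε, η}.


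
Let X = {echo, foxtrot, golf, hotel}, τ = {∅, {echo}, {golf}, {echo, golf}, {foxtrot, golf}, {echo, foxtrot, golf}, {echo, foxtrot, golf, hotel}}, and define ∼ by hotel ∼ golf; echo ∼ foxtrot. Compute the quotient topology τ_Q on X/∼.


X/∼ = {[echo=foxtrot], [golf=hotel]}; |τ_Q| = 2.

Equivalence classes: [echo=foxtrot], [golf=hotel].
Quotient map π: X → X/∼ sends echo ↦ [echo=foxtrot], foxtrot ↦ [echo=foxtrot], golf ↦ [golf=hotel], hotel ↦ [golf=hotel].
For each subset V ⊆ X/∼, compute π^{-1}(V) ⊆ X and check whether π^{-1}(V) ∈ τ. V is open in τ_Q iff π^{-1}(V) ∈ τ.
  V = {}: π^{-1}(V) = ∅ ∈ τ ✓.
  V = {[echo=foxtrot]}: π^{-1}(V) = {echo, foxtrot} ∉ τ ✗.
  V = {[golf=hotel]}: π^{-1}(V) = {golf, hotel} ∉ τ ✗.
  V = {[echo=foxtrot], [golf=hotel]}: π^{-1}(V) = {echo, foxtrot, golf, hotel} ∈ τ ✓.
Open sets in the quotient: τ_Q = {{}, {[echo=foxtrot], [golf=hotel]}} (2 elements).


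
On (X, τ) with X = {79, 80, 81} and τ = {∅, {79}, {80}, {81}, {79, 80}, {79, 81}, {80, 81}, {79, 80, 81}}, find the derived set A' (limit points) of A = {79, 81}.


A' = ∅

For each x ∈ X, list the open sets U ∈ τ with x ∈ U, then check whether U ∩ (A ∖ {x}) ≠ ∅ for every such U.
  x = 79: open {79} ∋ x has {79} ∩ (A ∖ {79}) = ∅, so x is NOT a limit point.
  x = 80: open {80} ∋ x has {80} ∩ (A ∖ {80}) = ∅, so x is NOT a limit point.
  x = 81: open {81} ∋ x has {81} ∩ (A ∖ {81}) = ∅, so x is NOT a limit point.
Collecting: A' = ∅.


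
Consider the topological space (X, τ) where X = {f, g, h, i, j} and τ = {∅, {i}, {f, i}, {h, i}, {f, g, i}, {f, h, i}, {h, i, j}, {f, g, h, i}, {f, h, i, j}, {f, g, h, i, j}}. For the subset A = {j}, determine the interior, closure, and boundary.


int(A) = ∅, cl(A) = {j}, ∂A = {j}.

Closed sets in (X, τ) are complements of opens:
  closed(X, τ) = {∅, {g}, {j}, {f, g}, {g, j}, {h, j}, {f, g, j}, {g, h, j}, {f, g, h, j}, {f, g, h, i, j}}.
int(A) = ⋃ {U ∈ τ : U ⊆ A}. Opens contained in A: ∅.
Taking the union of these: int(A) = ∅.
cl(A) = ⋂ {C closed : A ⊆ C}. Closed sets containing A: {j}, {g, j}, {h, j}, {f, g, j}, {g, h, j}, {f, g, h, j}, {f, g, h, i, j}.
Intersecting these: cl(A) = {j}.
∂A = cl(A) ∖ int(A) = {j} ∖ ∅ = {j}.


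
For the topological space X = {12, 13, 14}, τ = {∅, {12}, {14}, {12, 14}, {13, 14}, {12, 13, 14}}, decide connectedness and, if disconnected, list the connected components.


(X, τ) is disconnected; components = [{12}, {13, 14}].

Find clopen sets (U ∈ τ with X ∖ U ∈ τ):
  U = ∅, X ∖ U = {12, 13, 14} — both open, so U is clopen.
  U = {12}, X ∖ U = {13, 14} — both open, so U is clopen.
  U = {13, 14}, X ∖ U = {12} — both open, so U is clopen.
  U = {12, 13, 14}, X ∖ U = ∅ — both open, so U is clopen.
Nontrivial clopen(s) exist: e.g. {13, 14}. So (X, τ) is disconnected.
Compute connected components by grouping points that agree on all clopens:
  component: {12}
  component: {13, 14}


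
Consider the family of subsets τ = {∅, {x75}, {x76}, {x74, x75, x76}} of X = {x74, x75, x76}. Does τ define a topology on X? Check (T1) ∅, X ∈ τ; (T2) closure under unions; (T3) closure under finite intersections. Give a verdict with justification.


τ is NOT a topology on X.

Axiom (T1): ∅ ∈ τ? Yes; X ∈ τ? Yes.
Axiom (T2/T3): check pairwise unions and intersections of members of τ.
Counterexample for (T2): {x75} ∪ {x76} = {x75, x76} ∉ τ. Therefore τ is NOT a topology.


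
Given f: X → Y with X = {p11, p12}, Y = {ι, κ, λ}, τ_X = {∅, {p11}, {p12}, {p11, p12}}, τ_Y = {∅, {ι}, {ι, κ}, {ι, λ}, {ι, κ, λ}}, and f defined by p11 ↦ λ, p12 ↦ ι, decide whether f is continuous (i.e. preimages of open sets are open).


f IS continuous.

Compute f^{-1}(U) for each U ∈ τ_Y:
  U = ∅: f^{-1}(U) = ∅ ∈ τ_X ✓.
  U = {ι}: f^{-1}(U) = {p12} ∈ τ_X ✓.
  U = {ι, κ}: f^{-1}(U) = {p12} ∈ τ_X ✓.
  U = {ι, λ}: f^{-1}(U) = {p11, p12} ∈ τ_X ✓.
  U = {ι, κ, λ}: f^{-1}(U) = {p11, p12} ∈ τ_X ✓.
Every preimage lies in τ_X, so f IS continuous.


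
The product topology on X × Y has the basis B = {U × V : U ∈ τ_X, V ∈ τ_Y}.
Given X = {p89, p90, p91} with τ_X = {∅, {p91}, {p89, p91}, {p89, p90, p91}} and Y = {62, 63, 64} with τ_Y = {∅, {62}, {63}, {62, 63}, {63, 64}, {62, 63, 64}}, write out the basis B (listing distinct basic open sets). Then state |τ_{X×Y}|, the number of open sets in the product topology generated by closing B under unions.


Basis B = {∅ × ∅, {p91} × {62}, {p91} × {63}, {p89, p91} × {62}, {p89, p91} × {63}, {p91} × {62, 63}, {p91} × {63, 64}, {p89, p90, p91} × {62}, {p89, p90, p91} × {63}, {p91} × {62, 63, 64}, {p89, p91} × {62, 63}, {p89, p91} × {63, 64}, {p89, p91} × {62, 63, 64}, {p89, p90, p91} × {62, 63}, {p89, p90, p91} × {63, 64}, {p89, p90, p91} × {62, 63, 64}}; |τ_{X×Y}| = 40.

Enumerate products U × V with U ∈ τ_X, V ∈ τ_Y (deduplicated):
  ∅ × ∅ = {} (∅)
  {p91} × {62} = {(p91,62)}
  {p91} × {63} = {(p91,63)}
  {p89, p91} × {62} = {(p89,62), (p91,62)}
  {p89, p91} × {63} = {(p89,63), (p91,63)}
  {p91} × {62, 63} = {(p91,62), (p91,63)}
  {p91} × {63, 64} = {(p91,63), (p91,64)}
  {p89, p90, p91} × {62} = {(p89,62), (p90,62), (p91,62)}
  {p89, p90, p91} × {63} = {(p89,63), (p90,63), (p91,63)}
  {p91} × {62, 63, 64} = {(p91,62), (p91,63), (p91,64)}
  {p89, p91} × {62, 63} = {(p89,62), (p89,63), (p91,62), (p91,63)}
  {p89, p91} × {63, 64} = {(p89,63), (p89,64), (p91,63), (p91,64)}
  {p89, p91} × {62, 63, 64} = {(p89,62), (p89,63), (p89,64), (p91,62), (p91,63), (p91,64)}
  {p89, p90, p91} × {62, 63} = {(p89,62), (p89,63), (p90,62), (p90,63), (p91,62), (p91,63)}
  {p89, p90, p91} × {63, 64} = {(p89,63), (p89,64), (p90,63), (p90,64), (p91,63), (p91,64)}
  {p89, p90, p91} × {62, 63, 64} = {(p89,62), (p89,63), (p89,64), (p90,62), (p90,63), (p90,64), (p91,62), (p91,63), (p91,64)}
These 16 distinct sets form the basis B.
Close under arbitrary unions to get τ_{X×Y}; counting gives |τ_{X×Y}| = 40.


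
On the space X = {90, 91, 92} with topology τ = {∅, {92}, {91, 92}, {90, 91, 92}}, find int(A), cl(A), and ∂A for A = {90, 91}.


int(A) = ∅, cl(A) = {90, 91}, ∂A = {90, 91}.

Closed sets in (X, τ) are complements of opens:
  closed(X, τ) = {∅, {90}, {90, 91}, {90, 91, 92}}.
int(A) = ⋃ {U ∈ τ : U ⊆ A}. Opens contained in A: ∅.
Taking the union of these: int(A) = ∅.
cl(A) = ⋂ {C closed : A ⊆ C}. Closed sets containing A: {90, 91}, {90, 91, 92}.
Intersecting these: cl(A) = {90, 91}.
∂A = cl(A) ∖ int(A) = {90, 91} ∖ ∅ = {90, 91}.


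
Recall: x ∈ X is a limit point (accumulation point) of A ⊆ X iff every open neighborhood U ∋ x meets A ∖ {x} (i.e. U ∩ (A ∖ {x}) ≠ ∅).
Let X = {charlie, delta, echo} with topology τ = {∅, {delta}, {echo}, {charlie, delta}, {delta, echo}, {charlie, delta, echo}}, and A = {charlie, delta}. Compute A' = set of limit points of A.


A' = {charlie}

For each x ∈ X, list the open sets U ∈ τ with x ∈ U, then check whether U ∩ (A ∖ {x}) ≠ ∅ for every such U.
  x = charlie: opens ∋ x are {charlie, delta}, {charlie, delta, echo}; each meets A ∖ {charlie}, so x IS a limit point.
  x = delta: open {delta} ∋ x has {delta} ∩ (A ∖ {delta}) = ∅, so x is NOT a limit point.
  x = echo: open {echo} ∋ x has {echo} ∩ (A ∖ {echo}) = ∅, so x is NOT a limit point.
Collecting: A' = {charlie}.


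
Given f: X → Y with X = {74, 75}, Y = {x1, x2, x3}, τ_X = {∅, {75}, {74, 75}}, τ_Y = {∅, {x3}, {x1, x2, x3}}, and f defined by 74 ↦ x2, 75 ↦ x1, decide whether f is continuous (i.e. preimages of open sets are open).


f IS continuous.

Compute f^{-1}(U) for each U ∈ τ_Y:
  U = ∅: f^{-1}(U) = ∅ ∈ τ_X ✓.
  U = {x3}: f^{-1}(U) = ∅ ∈ τ_X ✓.
  U = {x1, x2, x3}: f^{-1}(U) = {74, 75} ∈ τ_X ✓.
Every preimage lies in τ_X, so f IS continuous.


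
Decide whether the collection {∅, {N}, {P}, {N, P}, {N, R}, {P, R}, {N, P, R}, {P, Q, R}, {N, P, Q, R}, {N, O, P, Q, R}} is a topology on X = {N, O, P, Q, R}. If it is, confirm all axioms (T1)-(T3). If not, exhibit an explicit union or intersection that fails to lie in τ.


τ is NOT a topology on X.

Axiom (T1): ∅ ∈ τ? Yes; X ∈ τ? Yes.
Axiom (T2/T3): check pairwise unions and intersections of members of τ.
Counterexample for (T3): {N, R} ∩ {P, R} = {R} ∉ τ. Therefore τ is NOT a topology.


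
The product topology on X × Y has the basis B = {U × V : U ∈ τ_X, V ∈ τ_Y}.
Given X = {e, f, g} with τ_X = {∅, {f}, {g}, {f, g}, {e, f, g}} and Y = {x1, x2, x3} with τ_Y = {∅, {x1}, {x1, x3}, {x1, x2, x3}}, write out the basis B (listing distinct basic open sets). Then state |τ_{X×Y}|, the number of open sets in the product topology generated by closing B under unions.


Basis B = {∅ × ∅, {f} × {x1}, {g} × {x1}, {f} × {x1, x3}, {f, g} × {x1}, {g} × {x1, x3}, {e, f, g} × {x1}, {f} × {x1, x2, x3}, {g} × {x1, x2, x3}, {f, g} × {x1, x3}, {e, f, g} × {x1, x3}, {f, g} × {x1, x2, x3}, {e, f, g} × {x1, x2, x3}}; |τ_{X×Y}| = 30.

Enumerate products U × V with U ∈ τ_X, V ∈ τ_Y (deduplicated):
  ∅ × ∅ = {} (∅)
  {f} × {x1} = {(f,x1)}
  {g} × {x1} = {(g,x1)}
  {f} × {x1, x3} = {(f,x1), (f,x3)}
  {f, g} × {x1} = {(f,x1), (g,x1)}
  {g} × {x1, x3} = {(g,x1), (g,x3)}
  {e, f, g} × {x1} = {(e,x1), (f,x1), (g,x1)}
  {f} × {x1, x2, x3} = {(f,x1), (f,x2), (f,x3)}
  {g} × {x1, x2, x3} = {(g,x1), (g,x2), (g,x3)}
  {f, g} × {x1, x3} = {(f,x1), (f,x3), (g,x1), (g,x3)}
  {e, f, g} × {x1, x3} = {(e,x1), (e,x3), (f,x1), (f,x3), (g,x1), (g,x3)}
  {f, g} × {x1, x2, x3} = {(f,x1), (f,x2), (f,x3), (g,x1), (g,x2), (g,x3)}
  {e, f, g} × {x1, x2, x3} = {(e,x1), (e,x2), (e,x3), (f,x1), (f,x2), (f,x3), (g,x1), (g,x2), (g,x3)}
These 13 distinct sets form the basis B.
Close under arbitrary unions to get τ_{X×Y}; counting gives |τ_{X×Y}| = 30.


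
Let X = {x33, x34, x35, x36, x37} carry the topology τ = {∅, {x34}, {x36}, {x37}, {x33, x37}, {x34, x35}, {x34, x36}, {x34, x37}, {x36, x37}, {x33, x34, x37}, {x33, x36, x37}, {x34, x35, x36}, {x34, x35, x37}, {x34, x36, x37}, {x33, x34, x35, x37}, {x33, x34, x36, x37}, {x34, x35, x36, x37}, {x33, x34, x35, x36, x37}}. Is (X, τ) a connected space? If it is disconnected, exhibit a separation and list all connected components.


(X, τ) is disconnected; components = [{x36}, {x33, x37}, {x34, x35}].

Find clopen sets (U ∈ τ with X ∖ U ∈ τ):
  U = ∅, X ∖ U = {x33, x34, x35, x36, x37} — both open, so U is clopen.
  U = {x36}, X ∖ U = {x33, x34, x35, x37} — both open, so U is clopen.
  U = {x33, x37}, X ∖ U = {x34, x35, x36} — both open, so U is clopen.
  U = {x34, x35}, X ∖ U = {x33, x36, x37} — both open, so U is clopen.
  U = {x33, x36, x37}, X ∖ U = {x34, x35} — both open, so U is clopen.
  U = {x34, x35, x36}, X ∖ U = {x33, x37} — both open, so U is clopen.
  U = {x33, x34, x35, x37}, X ∖ U = {x36} — both open, so U is clopen.
  U = {x33, x34, x35, x36, x37}, X ∖ U = ∅ — both open, so U is clopen.
Nontrivial clopen(s) exist: e.g. {x33, x36, x37}. So (X, τ) is disconnected.
Compute connected components by grouping points that agree on all clopens:
  component: {x36}
  component: {x33, x37}
  component: {x34, x35}


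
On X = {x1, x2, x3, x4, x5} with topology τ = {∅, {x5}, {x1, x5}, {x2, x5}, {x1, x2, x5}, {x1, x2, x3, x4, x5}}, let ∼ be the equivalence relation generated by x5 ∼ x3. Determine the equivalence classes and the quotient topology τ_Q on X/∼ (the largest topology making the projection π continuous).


X/∼ = {[x1], [x2], [x3=x5], [x4]}; |τ_Q| = 2.

Equivalence classes: [x1], [x2], [x3=x5], [x4].
Quotient map π: X → X/∼ sends x1 ↦ [x1], x2 ↦ [x2], x3 ↦ [x3=x5], x4 ↦ [x4], x5 ↦ [x3=x5].
For each subset V ⊆ X/∼, compute π^{-1}(V) ⊆ X and check whether π^{-1}(V) ∈ τ. V is open in τ_Q iff π^{-1}(V) ∈ τ.
  V = {}: π^{-1}(V) = ∅ ∈ τ ✓.
  V = {[x1]}: π^{-1}(V) = {x1} ∉ τ ✗.
  V = {[x2]}: π^{-1}(V) = {x2} ∉ τ ✗.
  V = {[x1], [x2]}: π^{-1}(V) = {x1, x2} ∉ τ ✗.
  V = {[x3=x5]}: π^{-1}(V) = {x3, x5} ∉ τ ✗.
  V = {[x1], [x3=x5]}: π^{-1}(V) = {x1, x3, x5} ∉ τ ✗.
  V = {[x2], [x3=x5]}: π^{-1}(V) = {x2, x3, x5} ∉ τ ✗.
  V = {[x1], [x2], [x3=x5]}: π^{-1}(V) = {x1, x2, x3, x5} ∉ τ ✗.
  V = {[x4]}: π^{-1}(V) = {x4} ∉ τ ✗.
  V = {[x1], [x4]}: π^{-1}(V) = {x1, x4} ∉ τ ✗.
  V = {[x2], [x4]}: π^{-1}(V) = {x2, x4} ∉ τ ✗.
  V = {[x1], [x2], [x4]}: π^{-1}(V) = {x1, x2, x4} ∉ τ ✗.
  V = {[x3=x5], [x4]}: π^{-1}(V) = {x3, x4, x5} ∉ τ ✗.
  V = {[x1], [x3=x5], [x4]}: π^{-1}(V) = {x1, x3, x4, x5} ∉ τ ✗.
  V = {[x2], [x3=x5], [x4]}: π^{-1}(V) = {x2, x3, x4, x5} ∉ τ ✗.
  V = {[x1], [x2], [x3=x5], [x4]}: π^{-1}(V) = {x1, x2, x3, x4, x5} ∈ τ ✓.
Open sets in the quotient: τ_Q = {{}, {[x1], [x2], [x3=x5], [x4]}} (2 elements).


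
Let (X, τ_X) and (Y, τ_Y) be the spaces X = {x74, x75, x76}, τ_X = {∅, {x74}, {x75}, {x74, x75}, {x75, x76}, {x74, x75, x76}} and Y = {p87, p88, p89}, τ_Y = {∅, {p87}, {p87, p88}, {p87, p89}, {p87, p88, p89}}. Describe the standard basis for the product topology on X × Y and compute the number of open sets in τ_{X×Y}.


Basis B = {∅ × ∅, {x74} × {p87}, {x75} × {p87}, {x74} × {p87, p88}, {x74} × {p87, p89}, {x74, x75} × {p87}, {x75} × {p87, p88}, {x75} × {p87, p89}, {x75, x76} × {p87}, {x74} × {p87, p88, p89}, {x74, x75, x76} × {p87}, {x75} × {p87, p88, p89}, {x74, x75} × {p87, p88}, {x74, x75} × {p87, p89}, {x75, x76} × {p87, p88}, {x75, x76} × {p87, p89}, {x74, x75} × {p87, p88, p89}, {x74, x75, x76} × {p87, p88}, {x74, x75, x76} × {p87, p89}, {x75, x76} × {p87, p88, p89}, {x74, x75, x76} × {p87, p88, p89}}; |τ_{X×Y}| = 70.

Enumerate products U × V with U ∈ τ_X, V ∈ τ_Y (deduplicated):
  ∅ × ∅ = {} (∅)
  {x74} × {p87} = {(x74,p87)}
  {x75} × {p87} = {(x75,p87)}
  {x74} × {p87, p88} = {(x74,p87), (x74,p88)}
  {x74} × {p87, p89} = {(x74,p87), (x74,p89)}
  {x74, x75} × {p87} = {(x74,p87), (x75,p87)}
  {x75} × {p87, p88} = {(x75,p87), (x75,p88)}
  {x75} × {p87, p89} = {(x75,p87), (x75,p89)}
  {x75, x76} × {p87} = {(x75,p87), (x76,p87)}
  {x74} × {p87, p88, p89} = {(x74,p87), (x74,p88), (x74,p89)}
  {x74, x75, x76} × {p87} = {(x74,p87), (x75,p87), (x76,p87)}
  {x75} × {p87, p88, p89} = {(x75,p87), (x75,p88), (x75,p89)}
  {x74, x75} × {p87, p88} = {(x74,p87), (x74,p88), (x75,p87), (x75,p88)}
  {x74, x75} × {p87, p89} = {(x74,p87), (x74,p89), (x75,p87), (x75,p89)}
  {x75, x76} × {p87, p88} = {(x75,p87), (x75,p88), (x76,p87), (x76,p88)}
  {x75, x76} × {p87, p89} = {(x75,p87), (x75,p89), (x76,p87), (x76,p89)}
  {x74, x75} × {p87, p88, p89} = {(x74,p87), (x74,p88), (x74,p89), (x75,p87), (x75,p88), (x75,p89)}
  {x74, x75, x76} × {p87, p88} = {(x74,p87), (x74,p88), (x75,p87), (x75,p88), (x76,p87), (x76,p88)}
  {x74, x75, x76} × {p87, p89} = {(x74,p87), (x74,p89), (x75,p87), (x75,p89), (x76,p87), (x76,p89)}
  {x75, x76} × {p87, p88, p89} = {(x75,p87), (x75,p88), (x75,p89), (x76,p87), (x76,p88), (x76,p89)}
  {x74, x75, x76} × {p87, p88, p89} = {(x74,p87), (x74,p88), (x74,p89), (x75,p87), (x75,p88), (x75,p89), (x76,p87), (x76,p88), (x76,p89)}
These 21 distinct sets form the basis B.
Close under arbitrary unions to get τ_{X×Y}; counting gives |τ_{X×Y}| = 70.


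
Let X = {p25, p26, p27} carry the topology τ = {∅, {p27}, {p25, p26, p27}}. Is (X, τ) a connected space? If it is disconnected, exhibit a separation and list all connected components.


(X, τ) is connected.

Find clopen sets (U ∈ τ with X ∖ U ∈ τ):
  U = ∅, X ∖ U = {p25, p26, p27} — both open, so U is clopen.
  U = {p25, p26, p27}, X ∖ U = ∅ — both open, so U is clopen.
Only trivial clopens (∅ and X) exist, so (X, τ) is connected.
Compute connected components by grouping points that agree on all clopens:
  component: {p25, p26, p27}


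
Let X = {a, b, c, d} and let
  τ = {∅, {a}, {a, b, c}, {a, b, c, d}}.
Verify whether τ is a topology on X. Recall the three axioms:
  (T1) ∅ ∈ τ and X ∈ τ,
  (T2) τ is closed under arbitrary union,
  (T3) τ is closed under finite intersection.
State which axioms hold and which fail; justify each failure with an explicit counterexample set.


τ IS a topology on X.

Axiom (T1): ∅ ∈ τ? Yes; X ∈ τ? Yes.
Axiom (T2/T3): check pairwise unions and intersections of members of τ.
All pairwise intersections and unions checked — each lies in τ. Therefore τ satisfies (T1), (T2), (T3): it IS a topology on X.


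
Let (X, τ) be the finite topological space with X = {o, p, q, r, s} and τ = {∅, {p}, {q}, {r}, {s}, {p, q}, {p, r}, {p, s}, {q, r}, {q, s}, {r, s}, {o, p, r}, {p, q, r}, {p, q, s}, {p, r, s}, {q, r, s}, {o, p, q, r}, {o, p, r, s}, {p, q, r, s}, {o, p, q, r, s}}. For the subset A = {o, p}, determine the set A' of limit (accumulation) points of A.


A' = {o}

For each x ∈ X, list the open sets U ∈ τ with x ∈ U, then check whether U ∩ (A ∖ {x}) ≠ ∅ for every such U.
  x = o: opens ∋ x are {o, p, r}, {o, p, q, r}, {o, p, r, s}, {o, p, q, r, s}; each meets A ∖ {o}, so x IS a limit point.
  x = p: open {p} ∋ x has {p} ∩ (A ∖ {p}) = ∅, so x is NOT a limit point.
  x = q: open {q} ∋ x has {q} ∩ (A ∖ {q}) = ∅, so x is NOT a limit point.
  x = r: open {r} ∋ x has {r} ∩ (A ∖ {r}) = ∅, so x is NOT a limit point.
  x = s: open {s} ∋ x has {s} ∩ (A ∖ {s}) = ∅, so x is NOT a limit point.
Collecting: A' = {o}.


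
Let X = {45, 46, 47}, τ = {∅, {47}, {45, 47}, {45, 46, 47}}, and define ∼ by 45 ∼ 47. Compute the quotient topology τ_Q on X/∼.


X/∼ = {[45=47], [46]}; |τ_Q| = 3.

Equivalence classes: [45=47], [46].
Quotient map π: X → X/∼ sends 45 ↦ [45=47], 46 ↦ [46], 47 ↦ [45=47].
For each subset V ⊆ X/∼, compute π^{-1}(V) ⊆ X and check whether π^{-1}(V) ∈ τ. V is open in τ_Q iff π^{-1}(V) ∈ τ.
  V = {}: π^{-1}(V) = ∅ ∈ τ ✓.
  V = {[45=47]}: π^{-1}(V) = {45, 47} ∈ τ ✓.
  V = {[46]}: π^{-1}(V) = {46} ∉ τ ✗.
  V = {[45=47], [46]}: π^{-1}(V) = {45, 46, 47} ∈ τ ✓.
Open sets in the quotient: τ_Q = {{}, {[45=47]}, {[45=47], [46]}} (3 elements).


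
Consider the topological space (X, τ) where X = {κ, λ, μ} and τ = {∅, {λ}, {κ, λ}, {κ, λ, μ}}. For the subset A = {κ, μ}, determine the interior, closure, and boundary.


int(A) = ∅, cl(A) = {κ, μ}, ∂A = {κ, μ}.

Closed sets in (X, τ) are complements of opens:
  closed(X, τ) = {∅, {μ}, {κ, μ}, {κ, λ, μ}}.
int(A) = ⋃ {U ∈ τ : U ⊆ A}. Opens contained in A: ∅.
Taking the union of these: int(A) = ∅.
cl(A) = ⋂ {C closed : A ⊆ C}. Closed sets containing A: {κ, μ}, {κ, λ, μ}.
Intersecting these: cl(A) = {κ, μ}.
∂A = cl(A) ∖ int(A) = {κ, μ} ∖ ∅ = {κ, μ}.


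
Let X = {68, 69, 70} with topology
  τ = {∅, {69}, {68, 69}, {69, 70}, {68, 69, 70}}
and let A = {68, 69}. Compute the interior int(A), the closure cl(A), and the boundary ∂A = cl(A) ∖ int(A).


int(A) = {68, 69}, cl(A) = {68, 69, 70}, ∂A = {70}.

Closed sets in (X, τ) are complements of opens:
  closed(X, τ) = {∅, {68}, {70}, {68, 70}, {68, 69, 70}}.
int(A) = ⋃ {U ∈ τ : U ⊆ A}. Opens contained in A: ∅, {69}, {68, 69}.
Taking the union of these: int(A) = {68, 69}.
cl(A) = ⋂ {C closed : A ⊆ C}. Closed sets containing A: {68, 69, 70}.
Intersecting these: cl(A) = {68, 69, 70}.
∂A = cl(A) ∖ int(A) = {68, 69, 70} ∖ {68, 69} = {70}.


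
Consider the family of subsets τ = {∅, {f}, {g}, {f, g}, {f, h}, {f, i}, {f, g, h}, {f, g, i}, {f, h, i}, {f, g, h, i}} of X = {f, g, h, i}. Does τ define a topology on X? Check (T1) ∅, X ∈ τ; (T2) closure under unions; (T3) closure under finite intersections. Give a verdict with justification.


τ IS a topology on X.

Axiom (T1): ∅ ∈ τ? Yes; X ∈ τ? Yes.
Axiom (T2/T3): check pairwise unions and intersections of members of τ.
All pairwise intersections and unions checked — each lies in τ. Therefore τ satisfies (T1), (T2), (T3): it IS a topology on X.


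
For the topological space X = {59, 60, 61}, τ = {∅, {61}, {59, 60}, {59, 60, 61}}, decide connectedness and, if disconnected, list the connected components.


(X, τ) is disconnected; components = [{61}, {59, 60}].

Find clopen sets (U ∈ τ with X ∖ U ∈ τ):
  U = ∅, X ∖ U = {59, 60, 61} — both open, so U is clopen.
  U = {61}, X ∖ U = {59, 60} — both open, so U is clopen.
  U = {59, 60}, X ∖ U = {61} — both open, so U is clopen.
  U = {59, 60, 61}, X ∖ U = ∅ — both open, so U is clopen.
Nontrivial clopen(s) exist: e.g. {59, 60}. So (X, τ) is disconnected.
Compute connected components by grouping points that agree on all clopens:
  component: {61}
  component: {59, 60}


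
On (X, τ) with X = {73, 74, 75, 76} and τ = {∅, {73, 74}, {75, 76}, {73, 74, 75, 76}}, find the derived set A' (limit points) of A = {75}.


A' = {76}

For each x ∈ X, list the open sets U ∈ τ with x ∈ U, then check whether U ∩ (A ∖ {x}) ≠ ∅ for every such U.
  x = 73: open {73, 74} ∋ x has {73, 74} ∩ (A ∖ {73}) = ∅, so x is NOT a limit point.
  x = 74: open {73, 74} ∋ x has {73, 74} ∩ (A ∖ {74}) = ∅, so x is NOT a limit point.
  x = 75: open {75, 76} ∋ x has {75, 76} ∩ (A ∖ {75}) = ∅, so x is NOT a limit point.
  x = 76: opens ∋ x are {75, 76}, {73, 74, 75, 76}; each meets A ∖ {76}, so x IS a limit point.
Collecting: A' = {76}.


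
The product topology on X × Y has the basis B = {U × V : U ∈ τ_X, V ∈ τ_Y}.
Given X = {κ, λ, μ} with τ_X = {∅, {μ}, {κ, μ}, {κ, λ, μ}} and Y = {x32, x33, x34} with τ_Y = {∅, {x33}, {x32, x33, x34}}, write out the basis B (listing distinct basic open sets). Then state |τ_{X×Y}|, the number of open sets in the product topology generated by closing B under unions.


Basis B = {∅ × ∅, {μ} × {x33}, {κ, μ} × {x33}, {κ, λ, μ} × {x33}, {μ} × {x32, x33, x34}, {κ, μ} × {x32, x33, x34}, {κ, λ, μ} × {x32, x33, x34}}; |τ_{X×Y}| = 10.

Enumerate products U × V with U ∈ τ_X, V ∈ τ_Y (deduplicated):
  ∅ × ∅ = {} (∅)
  {μ} × {x33} = {(μ,x33)}
  {κ, μ} × {x33} = {(κ,x33), (μ,x33)}
  {κ, λ, μ} × {x33} = {(κ,x33), (λ,x33), (μ,x33)}
  {μ} × {x32, x33, x34} = {(μ,x32), (μ,x33), (μ,x34)}
  {κ, μ} × {x32, x33, x34} = {(κ,x32), (κ,x33), (κ,x34), (μ,x32), (μ,x33), (μ,x34)}
  {κ, λ, μ} × {x32, x33, x34} = {(κ,x32), (κ,x33), (κ,x34), (λ,x32), (λ,x33), (λ,x34), (μ,x32), (μ,x33), (μ,x34)}
These 7 distinct sets form the basis B.
Close under arbitrary unions to get τ_{X×Y}; counting gives |τ_{X×Y}| = 10.


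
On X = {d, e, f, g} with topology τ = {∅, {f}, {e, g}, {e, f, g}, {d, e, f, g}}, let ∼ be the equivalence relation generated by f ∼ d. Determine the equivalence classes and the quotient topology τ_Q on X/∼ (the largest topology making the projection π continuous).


X/∼ = {[d=f], [e], [g]}; |τ_Q| = 3.

Equivalence classes: [d=f], [e], [g].
Quotient map π: X → X/∼ sends d ↦ [d=f], e ↦ [e], f ↦ [d=f], g ↦ [g].
For each subset V ⊆ X/∼, compute π^{-1}(V) ⊆ X and check whether π^{-1}(V) ∈ τ. V is open in τ_Q iff π^{-1}(V) ∈ τ.
  V = {}: π^{-1}(V) = ∅ ∈ τ ✓.
  V = {[d=f]}: π^{-1}(V) = {d, f} ∉ τ ✗.
  V = {[e]}: π^{-1}(V) = {e} ∉ τ ✗.
  V = {[d=f], [e]}: π^{-1}(V) = {d, e, f} ∉ τ ✗.
  V = {[g]}: π^{-1}(V) = {g} ∉ τ ✗.
  V = {[d=f], [g]}: π^{-1}(V) = {d, f, g} ∉ τ ✗.
  V = {[e], [g]}: π^{-1}(V) = {e, g} ∈ τ ✓.
  V = {[d=f], [e], [g]}: π^{-1}(V) = {d, e, f, g} ∈ τ ✓.
Open sets in the quotient: τ_Q = {{}, {[e], [g]}, {[d=f], [e], [g]}} (3 elements).


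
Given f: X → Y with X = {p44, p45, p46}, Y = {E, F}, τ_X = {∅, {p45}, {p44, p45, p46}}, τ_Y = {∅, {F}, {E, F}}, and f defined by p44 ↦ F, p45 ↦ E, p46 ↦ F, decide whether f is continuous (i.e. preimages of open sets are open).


f is NOT continuous.

Compute f^{-1}(U) for each U ∈ τ_Y:
  U = ∅: f^{-1}(U) = ∅ ∈ τ_X ✓.
  U = {F}: f^{-1}(U) = {p44, p46} ∉ τ_X ✗.
  U = {E, F}: f^{-1}(U) = {p44, p45, p46} ∈ τ_X ✓.
Found U = {F} with f^{-1}(U) = {p44, p46} not in τ_X. Therefore f is NOT continuous.


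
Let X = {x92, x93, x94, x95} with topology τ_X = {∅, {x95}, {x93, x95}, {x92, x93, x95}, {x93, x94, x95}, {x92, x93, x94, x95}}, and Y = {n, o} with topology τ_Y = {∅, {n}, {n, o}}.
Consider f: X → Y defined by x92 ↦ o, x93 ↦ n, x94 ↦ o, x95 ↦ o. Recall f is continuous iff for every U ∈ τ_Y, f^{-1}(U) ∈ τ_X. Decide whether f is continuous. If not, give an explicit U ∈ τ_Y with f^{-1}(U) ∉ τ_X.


f is NOT continuous.

Compute f^{-1}(U) for each U ∈ τ_Y:
  U = ∅: f^{-1}(U) = ∅ ∈ τ_X ✓.
  U = {n}: f^{-1}(U) = {x93} ∉ τ_X ✗.
  U = {n, o}: f^{-1}(U) = {x92, x93, x94, x95} ∈ τ_X ✓.
Found U = {n} with f^{-1}(U) = {x93} not in τ_X. Therefore f is NOT continuous.


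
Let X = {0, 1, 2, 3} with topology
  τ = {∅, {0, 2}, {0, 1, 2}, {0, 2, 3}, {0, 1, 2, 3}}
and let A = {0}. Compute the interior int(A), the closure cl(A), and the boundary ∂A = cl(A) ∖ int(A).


int(A) = ∅, cl(A) = {0, 1, 2, 3}, ∂A = {0, 1, 2, 3}.

Closed sets in (X, τ) are complements of opens:
  closed(X, τ) = {∅, {1}, {3}, {1, 3}, {0, 1, 2, 3}}.
int(A) = ⋃ {U ∈ τ : U ⊆ A}. Opens contained in A: ∅.
Taking the union of these: int(A) = ∅.
cl(A) = ⋂ {C closed : A ⊆ C}. Closed sets containing A: {0, 1, 2, 3}.
Intersecting these: cl(A) = {0, 1, 2, 3}.
∂A = cl(A) ∖ int(A) = {0, 1, 2, 3} ∖ ∅ = {0, 1, 2, 3}.


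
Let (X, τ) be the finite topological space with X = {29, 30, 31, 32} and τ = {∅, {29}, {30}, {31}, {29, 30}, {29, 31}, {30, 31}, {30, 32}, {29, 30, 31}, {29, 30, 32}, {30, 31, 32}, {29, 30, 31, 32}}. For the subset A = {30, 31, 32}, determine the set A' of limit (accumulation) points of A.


A' = {32}

For each x ∈ X, list the open sets U ∈ τ with x ∈ U, then check whether U ∩ (A ∖ {x}) ≠ ∅ for every such U.
  x = 29: open {29} ∋ x has {29} ∩ (A ∖ {29}) = ∅, so x is NOT a limit point.
  x = 30: open {30} ∋ x has {30} ∩ (A ∖ {30}) = ∅, so x is NOT a limit point.
  x = 31: open {31} ∋ x has {31} ∩ (A ∖ {31}) = ∅, so x is NOT a limit point.
  x = 32: opens ∋ x are {30, 32}, {29, 30, 32}, {30, 31, 32}, {29, 30, 31, 32}; each meets A ∖ {32}, so x IS a limit point.
Collecting: A' = {32}.


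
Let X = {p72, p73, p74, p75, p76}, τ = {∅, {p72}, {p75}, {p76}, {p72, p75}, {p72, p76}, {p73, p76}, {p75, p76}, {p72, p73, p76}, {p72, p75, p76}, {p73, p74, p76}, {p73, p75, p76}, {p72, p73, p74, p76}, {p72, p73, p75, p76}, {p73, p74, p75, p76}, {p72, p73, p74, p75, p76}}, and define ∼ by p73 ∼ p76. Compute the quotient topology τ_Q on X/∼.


X/∼ = {[p72], [p73=p76], [p74], [p75]}; |τ_Q| = 12.

Equivalence classes: [p72], [p73=p76], [p74], [p75].
Quotient map π: X → X/∼ sends p72 ↦ [p72], p73 ↦ [p73=p76], p74 ↦ [p74], p75 ↦ [p75], p76 ↦ [p73=p76].
For each subset V ⊆ X/∼, compute π^{-1}(V) ⊆ X and check whether π^{-1}(V) ∈ τ. V is open in τ_Q iff π^{-1}(V) ∈ τ.
  V = {}: π^{-1}(V) = ∅ ∈ τ ✓.
  V = {[p72]}: π^{-1}(V) = {p72} ∈ τ ✓.
  V = {[p73=p76]}: π^{-1}(V) = {p73, p76} ∈ τ ✓.
  V = {[p72], [p73=p76]}: π^{-1}(V) = {p72, p73, p76} ∈ τ ✓.
  V = {[p74]}: π^{-1}(V) = {p74} ∉ τ ✗.
  V = {[p72], [p74]}: π^{-1}(V) = {p72, p74} ∉ τ ✗.
  V = {[p73=p76], [p74]}: π^{-1}(V) = {p73, p74, p76} ∈ τ ✓.
  V = {[p72], [p73=p76], [p74]}: π^{-1}(V) = {p72, p73, p74, p76} ∈ τ ✓.
  V = {[p75]}: π^{-1}(V) = {p75} ∈ τ ✓.
  V = {[p72], [p75]}: π^{-1}(V) = {p72, p75} ∈ τ ✓.
  V = {[p73=p76], [p75]}: π^{-1}(V) = {p73, p75, p76} ∈ τ ✓.
  V = {[p72], [p73=p76], [p75]}: π^{-1}(V) = {p72, p73, p75, p76} ∈ τ ✓.
  V = {[p74], [p75]}: π^{-1}(V) = {p74, p75} ∉ τ ✗.
  V = {[p72], [p74], [p75]}: π^{-1}(V) = {p72, p74, p75} ∉ τ ✗.
  V = {[p73=p76], [p74], [p75]}: π^{-1}(V) = {p73, p74, p75, p76} ∈ τ ✓.
  V = {[p72], [p73=p76], [p74], [p75]}: π^{-1}(V) = {p72, p73, p74, p75, p76} ∈ τ ✓.
Open sets in the quotient: τ_Q = {{}, {[p72]}, {[p73=p76]}, {[p72], [p73=p76]}, {[p73=p76], [p74]}, {[p72], [p73=p76], [p74]}, {[p75]}, {[p72], [p75]}, {[p73=p76], [p75]}, {[p72], [p73=p76], [p75]}, {[p73=p76], [p74], [p75]}, {[p72], [p73=p76], [p74], [p75]}} (12 elements).


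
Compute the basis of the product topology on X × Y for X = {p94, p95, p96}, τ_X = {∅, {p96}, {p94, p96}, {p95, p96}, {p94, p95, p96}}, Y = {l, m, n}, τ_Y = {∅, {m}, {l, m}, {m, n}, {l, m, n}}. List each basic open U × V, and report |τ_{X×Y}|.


Basis B = {∅ × ∅, {p96} × {m}, {p94, p96} × {m}, {p95, p96} × {m}, {p96} × {l, m}, {p96} × {m, n}, {p94, p95, p96} × {m}, {p96} × {l, m, n}, {p94, p96} × {l, m}, {p94, p96} × {m, n}, {p95, p96} × {l, m}, {p95, p96} × {m, n}, {p94, p96} × {l, m, n}, {p94, p95, p96} × {l, m}, {p94, p95, p96} × {m, n}, {p95, p96} × {l, m, n}, {p94, p95, p96} × {l, m, n}}; |τ_{X×Y}| = 48.

Enumerate products U × V with U ∈ τ_X, V ∈ τ_Y (deduplicated):
  ∅ × ∅ = {} (∅)
  {p96} × {m} = {(p96,m)}
  {p94, p96} × {m} = {(p94,m), (p96,m)}
  {p95, p96} × {m} = {(p95,m), (p96,m)}
  {p96} × {l, m} = {(p96,l), (p96,m)}
  {p96} × {m, n} = {(p96,m), (p96,n)}
  {p94, p95, p96} × {m} = {(p94,m), (p95,m), (p96,m)}
  {p96} × {l, m, n} = {(p96,l), (p96,m), (p96,n)}
  {p94, p96} × {l, m} = {(p94,l), (p94,m), (p96,l), (p96,m)}
  {p94, p96} × {m, n} = {(p94,m), (p94,n), (p96,m), (p96,n)}
  {p95, p96} × {l, m} = {(p95,l), (p95,m), (p96,l), (p96,m)}
  {p95, p96} × {m, n} = {(p95,m), (p95,n), (p96,m), (p96,n)}
  {p94, p96} × {l, m, n} = {(p94,l), (p94,m), (p94,n), (p96,l), (p96,m), (p96,n)}
  {p94, p95, p96} × {l, m} = {(p94,l), (p94,m), (p95,l), (p95,m), (p96,l), (p96,m)}
  {p94, p95, p96} × {m, n} = {(p94,m), (p94,n), (p95,m), (p95,n), (p96,m), (p96,n)}
  {p95, p96} × {l, m, n} = {(p95,l), (p95,m), (p95,n), (p96,l), (p96,m), (p96,n)}
  {p94, p95, p96} × {l, m, n} = {(p94,l), (p94,m), (p94,n), (p95,l), (p95,m), (p95,n), (p96,l), (p96,m), (p96,n)}
These 17 distinct sets form the basis B.
Close under arbitrary unions to get τ_{X×Y}; counting gives |τ_{X×Y}| = 48.


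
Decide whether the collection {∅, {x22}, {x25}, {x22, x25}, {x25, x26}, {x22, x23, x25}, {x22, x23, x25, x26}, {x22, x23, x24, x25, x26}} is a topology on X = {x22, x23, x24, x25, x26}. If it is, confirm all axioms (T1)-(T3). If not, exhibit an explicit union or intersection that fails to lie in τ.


τ is NOT a topology on X.

Axiom (T1): ∅ ∈ τ? Yes; X ∈ τ? Yes.
Axiom (T2/T3): check pairwise unions and intersections of members of τ.
Counterexample for (T2): {x22} ∪ {x25, x26} = {x22, x25, x26} ∉ τ. Therefore τ is NOT a topology.


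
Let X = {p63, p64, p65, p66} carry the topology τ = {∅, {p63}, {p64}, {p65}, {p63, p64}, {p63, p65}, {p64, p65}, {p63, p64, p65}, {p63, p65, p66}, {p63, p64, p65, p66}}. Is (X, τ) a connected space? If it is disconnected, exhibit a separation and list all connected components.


(X, τ) is disconnected; components = [{p64}, {p63, p65, p66}].

Find clopen sets (U ∈ τ with X ∖ U ∈ τ):
  U = ∅, X ∖ U = {p63, p64, p65, p66} — both open, so U is clopen.
  U = {p64}, X ∖ U = {p63, p65, p66} — both open, so U is clopen.
  U = {p63, p65, p66}, X ∖ U = {p64} — both open, so U is clopen.
  U = {p63, p64, p65, p66}, X ∖ U = ∅ — both open, so U is clopen.
Nontrivial clopen(s) exist: e.g. {p63, p65, p66}. So (X, τ) is disconnected.
Compute connected components by grouping points that agree on all clopens:
  component: {p64}
  component: {p63, p65, p66}


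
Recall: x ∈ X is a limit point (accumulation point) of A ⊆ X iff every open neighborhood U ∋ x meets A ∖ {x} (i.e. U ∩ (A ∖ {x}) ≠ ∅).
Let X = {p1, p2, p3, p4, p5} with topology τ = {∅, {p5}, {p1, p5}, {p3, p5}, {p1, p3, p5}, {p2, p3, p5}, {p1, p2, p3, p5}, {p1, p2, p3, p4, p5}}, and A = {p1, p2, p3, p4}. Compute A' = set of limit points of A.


A' = {p2, p4}

For each x ∈ X, list the open sets U ∈ τ with x ∈ U, then check whether U ∩ (A ∖ {x}) ≠ ∅ for every such U.
  x = p1: open {p1, p5} ∋ x has {p1, p5} ∩ (A ∖ {p1}) = ∅, so x is NOT a limit point.
  x = p2: opens ∋ x are {p2, p3, p5}, {p1, p2, p3, p5}, {p1, p2, p3, p4, p5}; each meets A ∖ {p2}, so x IS a limit point.
  x = p3: open {p3, p5} ∋ x has {p3, p5} ∩ (A ∖ {p3}) = ∅, so x is NOT a limit point.
  x = p4: opens ∋ x are {p1, p2, p3, p4, p5}; each meets A ∖ {p4}, so x IS a limit point.
  x = p5: open {p5} ∋ x has {p5} ∩ (A ∖ {p5}) = ∅, so x is NOT a limit point.
Collecting: A' = {p2, p4}.


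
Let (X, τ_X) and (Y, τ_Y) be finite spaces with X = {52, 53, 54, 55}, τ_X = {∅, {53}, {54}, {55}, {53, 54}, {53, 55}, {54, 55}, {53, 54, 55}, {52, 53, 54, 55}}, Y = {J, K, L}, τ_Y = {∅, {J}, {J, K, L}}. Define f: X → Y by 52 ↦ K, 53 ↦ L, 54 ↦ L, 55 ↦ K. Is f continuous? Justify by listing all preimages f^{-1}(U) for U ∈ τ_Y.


f IS continuous.

Compute f^{-1}(U) for each U ∈ τ_Y:
  U = ∅: f^{-1}(U) = ∅ ∈ τ_X ✓.
  U = {J}: f^{-1}(U) = ∅ ∈ τ_X ✓.
  U = {J, K, L}: f^{-1}(U) = {52, 53, 54, 55} ∈ τ_X ✓.
Every preimage lies in τ_X, so f IS continuous.


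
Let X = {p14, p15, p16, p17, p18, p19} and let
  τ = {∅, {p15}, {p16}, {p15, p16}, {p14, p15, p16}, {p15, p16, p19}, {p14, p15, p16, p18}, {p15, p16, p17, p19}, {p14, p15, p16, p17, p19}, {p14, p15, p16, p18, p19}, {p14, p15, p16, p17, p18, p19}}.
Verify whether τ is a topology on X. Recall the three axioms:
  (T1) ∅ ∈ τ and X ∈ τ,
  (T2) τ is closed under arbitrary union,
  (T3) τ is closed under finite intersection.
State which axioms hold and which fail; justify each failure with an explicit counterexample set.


τ is NOT a topology on X.

Axiom (T1): ∅ ∈ τ? Yes; X ∈ τ? Yes.
Axiom (T2/T3): check pairwise unions and intersections of members of τ.
Counterexample for (T2): {p14, p15, p16} ∪ {p15, p16, p19} = {p14, p15, p16, p19} ∉ τ. Therefore τ is NOT a topology.


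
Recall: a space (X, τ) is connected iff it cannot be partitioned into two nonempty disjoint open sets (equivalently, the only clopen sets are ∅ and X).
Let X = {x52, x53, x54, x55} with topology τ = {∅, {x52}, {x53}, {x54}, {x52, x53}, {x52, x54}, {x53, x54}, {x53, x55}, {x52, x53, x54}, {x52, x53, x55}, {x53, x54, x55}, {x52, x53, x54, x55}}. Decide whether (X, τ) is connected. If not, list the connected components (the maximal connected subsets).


(X, τ) is disconnected; components = [{x52}, {x54}, {x53, x55}].

Find clopen sets (U ∈ τ with X ∖ U ∈ τ):
  U = ∅, X ∖ U = {x52, x53, x54, x55} — both open, so U is clopen.
  U = {x52}, X ∖ U = {x53, x54, x55} — both open, so U is clopen.
  U = {x54}, X ∖ U = {x52, x53, x55} — both open, so U is clopen.
  U = {x52, x54}, X ∖ U = {x53, x55} — both open, so U is clopen.
  U = {x53, x55}, X ∖ U = {x52, x54} — both open, so U is clopen.
  U = {x52, x53, x55}, X ∖ U = {x54} — both open, so U is clopen.
  U = {x53, x54, x55}, X ∖ U = {x52} — both open, so U is clopen.
  U = {x52, x53, x54, x55}, X ∖ U = ∅ — both open, so U is clopen.
Nontrivial clopen(s) exist: e.g. {x53, x54, x55}. So (X, τ) is disconnected.
Compute connected components by grouping points that agree on all clopens:
  component: {x52}
  component: {x54}
  component: {x53, x55}
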